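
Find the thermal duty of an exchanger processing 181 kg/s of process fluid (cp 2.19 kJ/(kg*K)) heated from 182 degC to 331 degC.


Q = m_dot * cp * delta_T
delta_T = 331 - 182 = 149 K
Q = 181 * 2.19 * 149
= 396.39 * 149
= 59062.11 kW

59062.11 kW


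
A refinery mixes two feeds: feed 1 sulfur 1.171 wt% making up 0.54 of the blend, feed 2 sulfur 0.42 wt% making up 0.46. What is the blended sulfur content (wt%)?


Linear sulfur blending: S_blend = x1*S1 + x2*S2
Contribution 1: 0.54 * 1.171 = 0.63234 wt%
Contribution 2: 0.46 * 0.42 = 0.1932 wt%
S_blend = 0.63234 + 0.1932 = 0.82554

0.82554 wt%


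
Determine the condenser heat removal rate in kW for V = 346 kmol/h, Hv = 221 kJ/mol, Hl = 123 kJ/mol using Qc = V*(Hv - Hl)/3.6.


Qc = 346 * (221 - 123) / 3.6 = 346 * 98 / 3.6 = 9419

9419 kW


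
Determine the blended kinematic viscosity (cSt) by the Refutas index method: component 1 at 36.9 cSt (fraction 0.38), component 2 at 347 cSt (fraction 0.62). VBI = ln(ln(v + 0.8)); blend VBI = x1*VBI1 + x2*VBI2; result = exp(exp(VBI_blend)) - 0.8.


Refutas method: VBN_i = 14.534*ln(ln(visc_i + 0.8)) + 10.975, blended linearly by mass fraction; since VBN is linear in VBI_i = ln(ln(visc_i + 0.8)) and the fractions sum to 1, blend VBI directly: visc = exp(exp(VBI_blend)) - 0.8
VBI_1 = ln(ln(36.9 + 0.8)) = 1.28914
VBI_2 = ln(ln(347 + 0.8)) = 1.76672
VBI_blend = 0.38 * 1.28914 + 0.62 * 1.76672 = 1.58524
visc_blend = exp(exp(1.58524)) - 0.8 = 130.9

130.9 cSt


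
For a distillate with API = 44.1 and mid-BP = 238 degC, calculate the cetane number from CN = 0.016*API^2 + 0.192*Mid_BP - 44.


CN = 0.016 * 44.1^2 + 0.192 * 238 - 44
CN = 31.11696 + 45.696 - 44 = 32.81296

32.81296


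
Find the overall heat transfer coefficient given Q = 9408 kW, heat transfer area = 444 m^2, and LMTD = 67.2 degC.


From Q = U*A*LMTD, U = Q / (A * LMTD)
U = 9408 / (444 * 67.2) = 9408 / 29836.8 = 0.3153

0.3153 kW/(m^2*K)


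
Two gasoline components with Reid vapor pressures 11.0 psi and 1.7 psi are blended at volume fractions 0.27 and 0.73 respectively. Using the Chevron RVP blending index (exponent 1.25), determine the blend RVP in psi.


Chevron index: RVP_blend = (sum xi*RVPi^1.25)^(1/1.25)
RVP^1.25 terms: 0.27 * 11.0^1.25 + 0.73 * 1.7^1.25 = 6.82589
RVP_blend = 6.82589^(1/1.25) = 4.649

4.649 psi


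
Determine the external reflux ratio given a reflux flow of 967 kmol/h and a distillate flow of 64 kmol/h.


Reflux ratio definition: R = L / D (liquid returned / distillate withdrawn)
L = 967 kmol/h, D = 64 kmol/h
R = 967 / 64 = 15.11

15.11


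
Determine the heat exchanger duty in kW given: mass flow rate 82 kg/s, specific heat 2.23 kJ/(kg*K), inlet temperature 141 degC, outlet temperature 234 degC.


Q = m_dot * cp * delta_T
delta_T = 234 - 141 = 93 K
Q = 82 * 2.23 * 93
= 182.86 * 93
= 17005.98 kW

17005.98 kW


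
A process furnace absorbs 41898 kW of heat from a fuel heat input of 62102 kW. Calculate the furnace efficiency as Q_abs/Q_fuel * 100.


Furnace efficiency = Q_absorbed / Q_fuel * 100
= 41898 / 62102 * 100 = 67.47

67.47 %


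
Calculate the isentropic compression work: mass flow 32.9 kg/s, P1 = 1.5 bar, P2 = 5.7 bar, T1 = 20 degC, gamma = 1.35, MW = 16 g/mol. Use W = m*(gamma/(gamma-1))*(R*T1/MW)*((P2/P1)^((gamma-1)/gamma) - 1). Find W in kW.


Isentropic work: W = m*(gamma/(gamma-1))*(R*T1/MW)*((P2/P1)^((gamma-1)/gamma) - 1)
T1 = 20 + 273.15 = 293.15 K
Pressure ratio = 5.7 / 1.5 = 3.8
Exponent = (1.35 - 1)/1.35 = 0.259259
(P2/P1)^exp - 1 = 3.8^0.259259 - 1 = 0.41356
W = 32.9 * 1.35 / 0.35 * 8.314 * 293.15 / 16 * 0.41356 = 7994

7994 kW


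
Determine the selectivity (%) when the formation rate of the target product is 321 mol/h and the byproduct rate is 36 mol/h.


Selectivity = desired / (desired + undesired) * 100
Total products = 321 + 36 = 357 mol/h
S = 321 / 357 * 100
= 0.8992 * 100
= 89.92 %

89.92 %


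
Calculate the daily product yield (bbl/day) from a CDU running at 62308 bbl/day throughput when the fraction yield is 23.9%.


Crude throughput = 62308 bbl/day
Fraction yield = 23.9%
yield = throughput * fraction / 100
yield = 62308 * 23.9 / 100 = 14891.612

14891.612 bbl/day


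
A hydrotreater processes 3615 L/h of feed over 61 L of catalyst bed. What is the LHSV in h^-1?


LHSV = volumetric feed rate / catalyst volume
= 3615 L/h / 61 L
= 59.26 h^-1

59.26 h^-1


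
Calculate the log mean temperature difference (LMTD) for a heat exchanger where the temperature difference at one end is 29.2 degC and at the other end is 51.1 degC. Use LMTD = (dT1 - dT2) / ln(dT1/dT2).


LMTD = (dT1 - dT2) / ln(dT1/dT2)
= (29.2 - 51.1) / ln(29.2 / 51.1) = -21.9 / -0.559616 = 39.13

39.13 degC


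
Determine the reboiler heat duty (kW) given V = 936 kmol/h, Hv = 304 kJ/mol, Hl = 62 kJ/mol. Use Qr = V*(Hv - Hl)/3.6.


Qr = 936 * (304 - 62) / 3.6 = 936 * 242 / 3.6 = 62920

62920 kW


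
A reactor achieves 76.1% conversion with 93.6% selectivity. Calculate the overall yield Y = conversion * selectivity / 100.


Overall yield = conversion (%) * selectivity (%) / 100
Conversion = 76.1%, Selectivity = 93.6%
Y = 76.1 * 93.6 / 100
= 71.2296 %

71.2296 %


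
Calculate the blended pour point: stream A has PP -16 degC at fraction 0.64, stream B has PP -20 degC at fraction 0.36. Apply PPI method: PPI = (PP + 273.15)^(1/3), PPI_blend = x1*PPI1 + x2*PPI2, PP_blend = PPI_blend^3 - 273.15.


PPI_1 = (-16 + 273.15)^(1/3) = 6.359098
PPI_2 = (-20 + 273.15)^(1/3) = 6.325953
PPI_blend = 0.64 * 6.359098 + 0.36 * 6.325953 = 6.347166
PP_blend = 6.347166^3 - 273.15 = 255.7052 - 273.15 = -17.44

-17.44 degC


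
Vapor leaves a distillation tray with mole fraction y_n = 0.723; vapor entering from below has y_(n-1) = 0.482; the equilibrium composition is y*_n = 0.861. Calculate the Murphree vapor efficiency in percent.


Murphree vapor efficiency: EMV = (y_n - y_(n-1)) / (y*_n - y_(n-1)) * 100
EMV = (0.723 - 0.482) / (0.861 - 0.482) * 100 = 0.241 / 0.379 * 100 = 63.59

63.59 %


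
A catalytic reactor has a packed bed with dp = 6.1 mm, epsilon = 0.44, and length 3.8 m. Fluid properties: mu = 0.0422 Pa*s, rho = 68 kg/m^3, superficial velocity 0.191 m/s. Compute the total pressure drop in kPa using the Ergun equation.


dp = 6.1 mm = 0.0061 m
Viscous term = 150*0.0422*0.191*(1-0.44)^2 / (0.0061^2*0.44^3) = 119618
Inertial term = 1.75*68*0.191^2*(1-0.44) / (0.0061*0.44^3) = 4678.58
dP/L = 119618 + 4678.58 = 124297 Pa/m
dP = 124297 * 3.8 / 1000 = 472.3 kPa

472.3 kPa


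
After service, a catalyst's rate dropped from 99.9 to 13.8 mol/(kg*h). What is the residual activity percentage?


Activity (%) = (rate_used / rate_fresh) * 100
rate_used = 13.8, rate_fresh = 99.9
= (13.8 / 99.9) * 100
= 0.1381 * 100 = 13.81

13.81 %


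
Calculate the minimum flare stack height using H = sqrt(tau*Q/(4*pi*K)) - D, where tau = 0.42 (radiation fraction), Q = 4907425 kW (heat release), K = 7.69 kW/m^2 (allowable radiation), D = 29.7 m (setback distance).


tau*Q/(4*pi*K) = 0.42 * 4907425 / (4 * pi * 7.69) = 21328.8
sqrt(21328.8) = 146.044
H = 146.044 - 29.7 = 116.3

116.3 m


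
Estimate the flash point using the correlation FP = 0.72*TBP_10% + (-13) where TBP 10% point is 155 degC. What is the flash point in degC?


FP = 0.72 * 155 + (-13) = 98.6

98.6 degC


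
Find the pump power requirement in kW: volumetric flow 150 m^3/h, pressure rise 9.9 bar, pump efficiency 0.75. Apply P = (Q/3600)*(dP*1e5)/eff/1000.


Q = 150 / 3600 = 0.0416667 m^3/s
P = 0.0416667 * (9.9 * 1e5) / 0.75 / 1000 = 55.00

55.00 kW


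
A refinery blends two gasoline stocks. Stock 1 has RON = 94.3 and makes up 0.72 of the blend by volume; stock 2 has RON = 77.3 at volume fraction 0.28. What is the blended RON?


Linear blending: RON_blend = sum(vi * RONi)
Contribution 1: 0.72 * 94.3 = 67.896
Contribution 2: 0.28 * 77.3 = 21.644
RON_blend = 67.896 + 21.644 = 89.54

89.54


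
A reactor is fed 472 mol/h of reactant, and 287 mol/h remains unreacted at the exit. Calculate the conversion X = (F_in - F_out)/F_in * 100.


X = (F_in - F_out) / F_in * 100
Moles reacted = 472 - 287 = 185
X = 185 / 472 * 100
= 0.3919 * 100
= 39.19 %

39.19 %


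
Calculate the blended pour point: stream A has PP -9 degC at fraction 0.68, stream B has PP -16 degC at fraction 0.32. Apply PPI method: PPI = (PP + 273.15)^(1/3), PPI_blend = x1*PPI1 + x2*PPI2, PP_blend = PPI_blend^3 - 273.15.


PPI_1 = (-9 + 273.15)^(1/3) = 6.416283
PPI_2 = (-16 + 273.15)^(1/3) = 6.359098
PPI_blend = 0.68 * 6.416283 + 0.32 * 6.359098 = 6.397984
PP_blend = 6.397984^3 - 273.15 = 261.8964 - 273.15 = -11.25

-11.25 degC


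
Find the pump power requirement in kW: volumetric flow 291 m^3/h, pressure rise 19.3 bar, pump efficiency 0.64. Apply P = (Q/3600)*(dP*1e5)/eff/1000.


Q = 291 / 3600 = 0.0808333 m^3/s
P = 0.0808333 * (19.3 * 1e5) / 0.64 / 1000 = 243.8

243.8 kW


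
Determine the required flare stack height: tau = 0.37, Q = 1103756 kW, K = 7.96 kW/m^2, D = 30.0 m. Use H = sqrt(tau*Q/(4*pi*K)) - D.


tau*Q/(4*pi*K) = 0.37 * 1103756 / (4 * pi * 7.96) = 4082.74
sqrt(4082.74) = 63.8963
H = 63.8963 - 30.0 = 33.90

33.90 m


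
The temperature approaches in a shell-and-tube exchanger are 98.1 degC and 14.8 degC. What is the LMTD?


LMTD = (dT1 - dT2) / ln(dT1/dT2)
= (98.1 - 14.8) / ln(98.1 / 14.8) = 83.3 / 1.89136 = 44.04

44.04 degC


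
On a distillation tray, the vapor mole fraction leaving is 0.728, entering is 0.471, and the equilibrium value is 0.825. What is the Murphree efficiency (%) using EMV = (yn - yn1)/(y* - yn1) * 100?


Murphree vapor efficiency: EMV = (y_n - y_(n-1)) / (y*_n - y_(n-1)) * 100
EMV = (0.728 - 0.471) / (0.825 - 0.471) * 100 = 0.257 / 0.354 * 100 = 72.60

72.60 %


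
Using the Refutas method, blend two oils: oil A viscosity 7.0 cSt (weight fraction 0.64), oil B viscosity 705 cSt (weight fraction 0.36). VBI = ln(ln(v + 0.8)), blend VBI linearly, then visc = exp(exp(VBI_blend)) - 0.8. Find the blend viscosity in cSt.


Refutas method: VBN_i = 14.534*ln(ln(visc_i + 0.8)) + 10.975, blended linearly by mass fraction; since VBN is linear in VBI_i = ln(ln(visc_i + 0.8)) and the fractions sum to 1, blend VBI directly: visc = exp(exp(VBI_blend)) - 0.8
VBI_1 = ln(ln(7.0 + 0.8)) = 0.719849
VBI_2 = ln(ln(705 + 0.8)) = 1.88089
VBI_blend = 0.64 * 0.719849 + 0.36 * 1.88089 = 1.13782
visc_blend = exp(exp(1.13782)) - 0.8 = 21.85

21.85 cSt


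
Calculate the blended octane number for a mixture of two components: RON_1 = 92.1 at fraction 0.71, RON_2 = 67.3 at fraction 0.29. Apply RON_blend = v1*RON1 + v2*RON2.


Linear blending: RON_blend = sum(vi * RONi)
Contribution 1: 0.71 * 92.1 = 65.391
Contribution 2: 0.29 * 67.3 = 19.517
RON_blend = 65.391 + 19.517 = 84.908

84.908


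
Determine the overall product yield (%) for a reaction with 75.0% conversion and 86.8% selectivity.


Overall yield = conversion (%) * selectivity (%) / 100
Conversion = 75.0%, Selectivity = 86.8%
Y = 75.0 * 86.8 / 100
= 65.1 %

65.1 %


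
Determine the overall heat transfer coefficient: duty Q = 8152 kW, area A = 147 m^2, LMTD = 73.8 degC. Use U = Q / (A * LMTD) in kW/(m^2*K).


From Q = U*A*LMTD, U = Q / (A * LMTD)
U = 8152 / (147 * 73.8) = 8152 / 10848.6 = 0.7514

0.7514 kW/(m^2*K)


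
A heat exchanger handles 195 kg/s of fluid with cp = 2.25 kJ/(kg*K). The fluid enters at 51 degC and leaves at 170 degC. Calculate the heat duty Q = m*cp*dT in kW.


Q = m_dot * cp * delta_T
delta_T = 170 - 51 = 119 K
Q = 195 * 2.25 * 119
= 438.75 * 119
= 52211.25 kW

52211.25 kW


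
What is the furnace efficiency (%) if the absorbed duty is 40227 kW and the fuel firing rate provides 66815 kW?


Furnace efficiency = Q_absorbed / Q_fuel * 100
= 40227 / 66815 * 100 = 60.21

60.21 %


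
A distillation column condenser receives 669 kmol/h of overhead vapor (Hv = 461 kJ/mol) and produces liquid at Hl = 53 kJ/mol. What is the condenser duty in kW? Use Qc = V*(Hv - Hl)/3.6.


Qc = 669 * (461 - 53) / 3.6 = 669 * 408 / 3.6 = 75820

75820 kW


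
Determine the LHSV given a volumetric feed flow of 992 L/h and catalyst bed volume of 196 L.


LHSV = volumetric feed rate / catalyst volume
= 992 L/h / 196 L
= 5.061 h^-1

5.061 h^-1


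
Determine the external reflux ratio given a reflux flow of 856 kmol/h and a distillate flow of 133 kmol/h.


Reflux ratio definition: R = L / D (liquid returned / distillate withdrawn)
L = 856 kmol/h, D = 133 kmol/h
R = 856 / 133 = 6.436

6.436


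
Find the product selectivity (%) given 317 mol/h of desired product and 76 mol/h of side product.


Selectivity = desired / (desired + undesired) * 100
Total products = 317 + 76 = 393 mol/h
S = 317 / 393 * 100
= 0.8066 * 100
= 80.66 %

80.66 %


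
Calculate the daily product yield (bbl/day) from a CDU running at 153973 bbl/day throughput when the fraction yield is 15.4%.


Crude throughput = 153973 bbl/day
Fraction yield = 15.4%
yield = throughput * fraction / 100
yield = 153973 * 15.4 / 100 = 23711.842

23711.842 bbl/day


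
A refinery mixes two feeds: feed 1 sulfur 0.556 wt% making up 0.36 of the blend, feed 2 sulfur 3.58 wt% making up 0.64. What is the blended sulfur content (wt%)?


Linear sulfur blending: S_blend = x1*S1 + x2*S2
Contribution 1: 0.36 * 0.556 = 0.20016 wt%
Contribution 2: 0.64 * 3.58 = 2.2912 wt%
S_blend = 0.20016 + 2.2912 = 2.49136

2.49136 wt%


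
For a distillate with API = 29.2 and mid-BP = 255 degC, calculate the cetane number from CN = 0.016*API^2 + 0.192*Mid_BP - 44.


CN = 0.016 * 29.2^2 + 0.192 * 255 - 44
CN = 13.64224 + 48.96 - 44 = 18.60224

18.60224


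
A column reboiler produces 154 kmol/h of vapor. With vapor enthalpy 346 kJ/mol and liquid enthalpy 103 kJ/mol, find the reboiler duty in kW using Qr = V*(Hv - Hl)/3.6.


Qr = 154 * (346 - 103) / 3.6 = 154 * 243 / 3.6 = 10400

10400 kW


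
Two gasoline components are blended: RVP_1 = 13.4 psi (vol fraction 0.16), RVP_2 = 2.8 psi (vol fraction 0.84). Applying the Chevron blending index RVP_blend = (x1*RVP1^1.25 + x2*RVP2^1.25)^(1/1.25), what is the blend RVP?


Chevron index: RVP_blend = (sum xi*RVPi^1.25)^(1/1.25)
RVP^1.25 terms: 0.16 * 13.4^1.25 + 0.84 * 2.8^1.25 = 7.14452
RVP_blend = 7.14452^(1/1.25) = 4.821

4.821 psi


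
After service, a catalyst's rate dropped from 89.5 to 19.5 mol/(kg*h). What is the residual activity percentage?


Activity (%) = (rate_used / rate_fresh) * 100
rate_used = 19.5, rate_fresh = 89.5
= (19.5 / 89.5) * 100
= 0.2179 * 100 = 21.79

21.79 %


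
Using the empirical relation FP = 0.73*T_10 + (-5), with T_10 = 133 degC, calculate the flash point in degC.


FP = 0.73 * 133 + (-5) = 92.09

92.09 degC


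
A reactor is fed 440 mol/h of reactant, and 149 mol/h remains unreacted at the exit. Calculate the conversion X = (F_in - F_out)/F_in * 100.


X = (F_in - F_out) / F_in * 100
Moles reacted = 440 - 149 = 291
X = 291 / 440 * 100
= 0.6614 * 100
= 66.14 %

66.14 %


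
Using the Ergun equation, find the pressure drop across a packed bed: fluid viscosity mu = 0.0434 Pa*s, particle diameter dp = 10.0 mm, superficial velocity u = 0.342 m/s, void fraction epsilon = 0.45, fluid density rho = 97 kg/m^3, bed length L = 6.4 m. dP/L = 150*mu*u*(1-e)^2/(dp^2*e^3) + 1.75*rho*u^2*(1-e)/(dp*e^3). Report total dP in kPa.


dp = 10.0 mm = 0.01 m
Viscous term = 150*0.0434*0.342*(1-0.45)^2 / (0.01^2*0.45^3) = 73908.6
Inertial term = 1.75*97*0.342^2*(1-0.45) / (0.01*0.45^3) = 11983.6
dP/L = 73908.6 + 11983.6 = 85892.2 Pa/m
dP = 85892.2 * 6.4 / 1000 = 549.7 kPa

549.7 kPa


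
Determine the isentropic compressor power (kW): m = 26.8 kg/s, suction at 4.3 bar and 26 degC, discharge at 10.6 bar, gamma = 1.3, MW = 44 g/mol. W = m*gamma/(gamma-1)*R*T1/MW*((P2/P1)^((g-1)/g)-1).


Isentropic work: W = m*(gamma/(gamma-1))*(R*T1/MW)*((P2/P1)^((gamma-1)/gamma) - 1)
T1 = 26 + 273.15 = 299.15 K
Pressure ratio = 10.6 / 4.3 = 2.46512
Exponent = (1.3 - 1)/1.3 = 0.230769
(P2/P1)^exp - 1 = 2.46512^0.230769 - 1 = 0.231471
W = 26.8 * 1.3 / 0.3 * 8.314 * 299.15 / 44 * 0.231471 = 1519

1519 kW


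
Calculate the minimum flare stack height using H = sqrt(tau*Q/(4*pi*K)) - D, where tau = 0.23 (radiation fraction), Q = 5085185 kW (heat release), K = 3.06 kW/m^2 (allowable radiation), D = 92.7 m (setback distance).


tau*Q/(4*pi*K) = 0.23 * 5085185 / (4 * pi * 3.06) = 30416.1
sqrt(30416.1) = 174.402
H = 174.402 - 92.7 = 81.70

81.70 m


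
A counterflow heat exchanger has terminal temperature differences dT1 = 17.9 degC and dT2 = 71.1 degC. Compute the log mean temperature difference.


LMTD = (dT1 - dT2) / ln(dT1/dT2)
= (17.9 - 71.1) / ln(17.9 / 71.1) = -53.2 / -1.37929 = 38.57

38.57 degC


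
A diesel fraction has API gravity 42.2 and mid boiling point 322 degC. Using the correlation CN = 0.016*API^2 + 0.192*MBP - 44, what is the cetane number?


CN = 0.016 * 42.2^2 + 0.192 * 322 - 44
CN = 28.49344 + 61.824 - 44 = 46.31744

46.31744


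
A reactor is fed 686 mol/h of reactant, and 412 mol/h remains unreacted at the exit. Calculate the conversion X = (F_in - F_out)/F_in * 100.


X = (F_in - F_out) / F_in * 100
Moles reacted = 686 - 412 = 274
X = 274 / 686 * 100
= 0.3994 * 100
= 39.94 %

39.94 %


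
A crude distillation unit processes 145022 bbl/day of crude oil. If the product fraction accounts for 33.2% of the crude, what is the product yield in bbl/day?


Crude throughput = 145022 bbl/day
Fraction yield = 33.2%
yield = throughput * fraction / 100
yield = 145022 * 33.2 / 100 = 48147.304

48147.304 bbl/day


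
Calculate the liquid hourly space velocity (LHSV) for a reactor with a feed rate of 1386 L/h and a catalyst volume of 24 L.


LHSV = volumetric feed rate / catalyst volume
= 1386 L/h / 24 L
= 57.75 h^-1

57.75 h^-1


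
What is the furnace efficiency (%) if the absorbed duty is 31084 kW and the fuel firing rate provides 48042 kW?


Furnace efficiency = Q_absorbed / Q_fuel * 100
= 31084 / 48042 * 100 = 64.70

64.70 %


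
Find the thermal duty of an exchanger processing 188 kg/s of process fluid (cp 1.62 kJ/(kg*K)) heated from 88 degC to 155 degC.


Q = m_dot * cp * delta_T
delta_T = 155 - 88 = 67 K
Q = 188 * 1.62 * 67
= 304.56 * 67
= 20405.52 kW

20405.52 kW


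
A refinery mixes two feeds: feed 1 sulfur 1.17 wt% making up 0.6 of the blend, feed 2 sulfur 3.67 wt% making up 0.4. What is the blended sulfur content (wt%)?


Linear sulfur blending: S_blend = x1*S1 + x2*S2
Contribution 1: 0.6 * 1.17 = 0.702 wt%
Contribution 2: 0.4 * 3.67 = 1.468 wt%
S_blend = 0.702 + 1.468 = 2.17

2.17 wt%


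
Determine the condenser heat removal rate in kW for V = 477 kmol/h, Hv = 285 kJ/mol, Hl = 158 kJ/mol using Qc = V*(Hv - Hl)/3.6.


Qc = 477 * (285 - 158) / 3.6 = 477 * 127 / 3.6 = 16830

16830 kW


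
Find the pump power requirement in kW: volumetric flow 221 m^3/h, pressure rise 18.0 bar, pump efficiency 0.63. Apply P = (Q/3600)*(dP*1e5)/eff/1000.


Q = 221 / 3600 = 0.0613889 m^3/s
P = 0.0613889 * (18.0 * 1e5) / 0.63 / 1000 = 175.4

175.4 kW


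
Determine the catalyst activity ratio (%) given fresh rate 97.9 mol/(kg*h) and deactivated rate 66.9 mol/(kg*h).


Activity (%) = (rate_used / rate_fresh) * 100
rate_used = 66.9, rate_fresh = 97.9
= (66.9 / 97.9) * 100
= 0.6834 * 100 = 68.34

68.34 %


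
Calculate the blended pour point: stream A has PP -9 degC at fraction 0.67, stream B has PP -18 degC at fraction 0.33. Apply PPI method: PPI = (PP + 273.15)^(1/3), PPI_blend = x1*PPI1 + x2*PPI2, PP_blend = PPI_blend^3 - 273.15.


PPI_1 = (-9 + 273.15)^(1/3) = 6.416283
PPI_2 = (-18 + 273.15)^(1/3) = 6.342569
PPI_blend = 0.67 * 6.416283 + 0.33 * 6.342569 = 6.391957
PP_blend = 6.391957^3 - 273.15 = 261.1569 - 273.15 = -11.99

-11.99 degC


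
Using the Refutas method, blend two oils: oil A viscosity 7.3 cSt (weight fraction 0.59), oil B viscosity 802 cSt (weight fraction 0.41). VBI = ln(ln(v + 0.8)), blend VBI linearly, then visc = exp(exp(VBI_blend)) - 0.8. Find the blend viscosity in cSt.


Refutas method: VBN_i = 14.534*ln(ln(visc_i + 0.8)) + 10.975, blended linearly by mass fraction; since VBN is linear in VBI_i = ln(ln(visc_i + 0.8)) and the fractions sum to 1, blend VBI directly: visc = exp(exp(VBI_blend)) - 0.8
VBI_1 = ln(ln(7.3 + 0.8)) = 0.738056
VBI_2 = ln(ln(802 + 0.8)) = 1.90033
VBI_blend = 0.59 * 0.738056 + 0.41 * 1.90033 = 1.21459
visc_blend = exp(exp(1.21459)) - 0.8 = 28.25

28.25 cSt


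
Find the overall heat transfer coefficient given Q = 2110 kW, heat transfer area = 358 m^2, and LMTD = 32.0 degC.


From Q = U*A*LMTD, U = Q / (A * LMTD)
U = 2110 / (358 * 32.0) = 2110 / 11456 = 0.1842

0.1842 kW/(m^2*K)


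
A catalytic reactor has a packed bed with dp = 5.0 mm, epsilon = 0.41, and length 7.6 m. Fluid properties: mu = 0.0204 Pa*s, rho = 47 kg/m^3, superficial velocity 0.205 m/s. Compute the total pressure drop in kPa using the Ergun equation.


dp = 5.0 mm = 0.005 m
Viscous term = 150*0.0204*0.205*(1-0.41)^2 / (0.005^2*0.41^3) = 126732
Inertial term = 1.75*47*0.205^2*(1-0.41) / (0.005*0.41^3) = 5917.99
dP/L = 126732 + 5917.99 = 132650 Pa/m
dP = 132650 * 7.6 / 1000 = 1008 kPa

1008 kPa


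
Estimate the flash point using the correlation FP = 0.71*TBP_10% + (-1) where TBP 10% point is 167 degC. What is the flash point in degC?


FP = 0.71 * 167 + (-1) = 117.57

117.57 degC


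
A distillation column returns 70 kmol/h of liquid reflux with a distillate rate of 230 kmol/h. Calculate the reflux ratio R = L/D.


Reflux ratio definition: R = L / D (liquid returned / distillate withdrawn)
L = 70 kmol/h, D = 230 kmol/h
R = 70 / 230 = 0.3043

0.3043


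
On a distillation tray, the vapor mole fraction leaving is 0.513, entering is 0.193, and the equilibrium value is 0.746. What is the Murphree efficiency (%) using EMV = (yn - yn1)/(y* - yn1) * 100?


Murphree vapor efficiency: EMV = (y_n - y_(n-1)) / (y*_n - y_(n-1)) * 100
EMV = (0.513 - 0.193) / (0.746 - 0.193) * 100 = 0.32 / 0.553 * 100 = 57.87

57.87 %


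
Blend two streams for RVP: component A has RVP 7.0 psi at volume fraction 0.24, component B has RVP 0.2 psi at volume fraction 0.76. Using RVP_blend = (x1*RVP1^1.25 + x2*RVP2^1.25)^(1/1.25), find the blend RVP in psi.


Chevron index: RVP_blend = (sum xi*RVPi^1.25)^(1/1.25)
RVP^1.25 terms: 0.24 * 7.0^1.25 + 0.76 * 0.2^1.25 = 2.8343
RVP_blend = 2.8343^(1/1.25) = 2.301

2.301 psi


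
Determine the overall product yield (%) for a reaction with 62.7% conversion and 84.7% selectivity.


Overall yield = conversion (%) * selectivity (%) / 100
Conversion = 62.7%, Selectivity = 84.7%
Y = 62.7 * 84.7 / 100
= 53.1069 %

53.1069 %


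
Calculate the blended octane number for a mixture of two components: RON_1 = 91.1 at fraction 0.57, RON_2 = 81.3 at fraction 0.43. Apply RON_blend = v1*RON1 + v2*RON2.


Linear blending: RON_blend = sum(vi * RONi)
Contribution 1: 0.57 * 91.1 = 51.927
Contribution 2: 0.43 * 81.3 = 34.959
RON_blend = 51.927 + 34.959 = 86.886

86.886


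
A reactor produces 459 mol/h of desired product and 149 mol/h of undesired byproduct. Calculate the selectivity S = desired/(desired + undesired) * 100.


Selectivity = desired / (desired + undesired) * 100
Total products = 459 + 149 = 608 mol/h
S = 459 / 608 * 100
= 0.7549 * 100
= 75.49 %

75.49 %


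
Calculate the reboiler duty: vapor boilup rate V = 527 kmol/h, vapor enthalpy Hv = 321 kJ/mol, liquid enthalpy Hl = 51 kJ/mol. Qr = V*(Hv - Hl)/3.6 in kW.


Qr = 527 * (321 - 51) / 3.6 = 527 * 270 / 3.6 = 39520

39520 kW


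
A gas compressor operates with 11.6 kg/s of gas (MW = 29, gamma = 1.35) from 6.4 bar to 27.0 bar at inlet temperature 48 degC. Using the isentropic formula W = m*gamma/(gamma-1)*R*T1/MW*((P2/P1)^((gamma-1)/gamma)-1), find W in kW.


Isentropic work: W = m*(gamma/(gamma-1))*(R*T1/MW)*((P2/P1)^((gamma-1)/gamma) - 1)
T1 = 48 + 273.15 = 321.15 K
Pressure ratio = 27.0 / 6.4 = 4.21875
Exponent = (1.35 - 1)/1.35 = 0.259259
(P2/P1)^exp - 1 = 4.21875^0.259259 - 1 = 0.452394
W = 11.6 * 1.35 / 0.35 * 8.314 * 321.15 / 29 * 0.452394 = 1864

1864 kW


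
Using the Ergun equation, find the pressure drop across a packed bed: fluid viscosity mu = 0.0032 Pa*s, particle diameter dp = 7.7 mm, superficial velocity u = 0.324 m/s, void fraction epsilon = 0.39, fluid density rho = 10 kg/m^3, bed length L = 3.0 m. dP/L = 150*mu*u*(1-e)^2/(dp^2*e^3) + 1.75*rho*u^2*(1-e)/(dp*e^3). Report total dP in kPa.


dp = 7.7 mm = 0.0077 m
Viscous term = 150*0.0032*0.324*(1-0.39)^2 / (0.0077^2*0.39^3) = 16454
Inertial term = 1.75*10*0.324^2*(1-0.39) / (0.0077*0.39^3) = 2453.43
dP/L = 16454 + 2453.43 = 18907.4 Pa/m
dP = 18907.4 * 3.0 / 1000 = 56.72 kPa

56.72 kPa


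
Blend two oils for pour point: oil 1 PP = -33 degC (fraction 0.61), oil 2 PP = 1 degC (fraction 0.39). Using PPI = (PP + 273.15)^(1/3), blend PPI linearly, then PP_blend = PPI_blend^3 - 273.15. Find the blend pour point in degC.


PPI_1 = (-33 + 273.15)^(1/3) = 6.215759
PPI_2 = (1 + 273.15)^(1/3) = 6.49625
PPI_blend = 0.61 * 6.215759 + 0.39 * 6.49625 = 6.32515
PP_blend = 6.32515^3 - 273.15 = 253.0536 - 273.15 = -20.1

-20.1 degC


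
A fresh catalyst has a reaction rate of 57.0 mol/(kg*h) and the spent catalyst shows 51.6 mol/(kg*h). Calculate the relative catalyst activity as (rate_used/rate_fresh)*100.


Activity (%) = (rate_used / rate_fresh) * 100
rate_used = 51.6, rate_fresh = 57.0
= (51.6 / 57.0) * 100
= 0.9053 * 100 = 90.53

90.53 %


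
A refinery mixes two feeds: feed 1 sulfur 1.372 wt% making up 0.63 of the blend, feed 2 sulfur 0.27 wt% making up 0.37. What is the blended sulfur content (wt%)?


Linear sulfur blending: S_blend = x1*S1 + x2*S2
Contribution 1: 0.63 * 1.372 = 0.86436 wt%
Contribution 2: 0.37 * 0.27 = 0.0999 wt%
S_blend = 0.86436 + 0.0999 = 0.96426

0.96426 wt%


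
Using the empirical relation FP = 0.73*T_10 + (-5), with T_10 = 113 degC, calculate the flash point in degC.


FP = 0.73 * 113 + (-5) = 77.49

77.49 degC


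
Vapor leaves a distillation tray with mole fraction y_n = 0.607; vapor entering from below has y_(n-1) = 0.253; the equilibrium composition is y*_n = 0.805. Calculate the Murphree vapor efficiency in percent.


Murphree vapor efficiency: EMV = (y_n - y_(n-1)) / (y*_n - y_(n-1)) * 100
EMV = (0.607 - 0.253) / (0.805 - 0.253) * 100 = 0.354 / 0.552 * 100 = 64.13

64.13 %


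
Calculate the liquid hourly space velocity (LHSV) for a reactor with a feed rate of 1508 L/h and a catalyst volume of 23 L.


LHSV = volumetric feed rate / catalyst volume
= 1508 L/h / 23 L
= 65.57 h^-1

65.57 h^-1


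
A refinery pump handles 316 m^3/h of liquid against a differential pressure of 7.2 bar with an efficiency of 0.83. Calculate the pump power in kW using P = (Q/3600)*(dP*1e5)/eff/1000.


Q = 316 / 3600 = 0.0877778 m^3/s
P = 0.0877778 * (7.2 * 1e5) / 0.83 / 1000 = 76.14

76.14 kW


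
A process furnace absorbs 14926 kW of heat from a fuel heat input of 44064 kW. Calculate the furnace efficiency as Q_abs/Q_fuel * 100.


Furnace efficiency = Q_absorbed / Q_fuel * 100
= 14926 / 44064 * 100 = 33.87

33.87 %


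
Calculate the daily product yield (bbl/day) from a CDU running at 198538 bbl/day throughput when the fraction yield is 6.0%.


Crude throughput = 198538 bbl/day
Fraction yield = 6.0%
yield = throughput * fraction / 100
yield = 198538 * 6.0 / 100 = 11912.28

11912.28 bbl/day


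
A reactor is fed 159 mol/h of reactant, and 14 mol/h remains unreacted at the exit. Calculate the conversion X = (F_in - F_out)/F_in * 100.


X = (F_in - F_out) / F_in * 100
Moles reacted = 159 - 14 = 145
X = 145 / 159 * 100
= 0.9119 * 100
= 91.19 %

91.19 %


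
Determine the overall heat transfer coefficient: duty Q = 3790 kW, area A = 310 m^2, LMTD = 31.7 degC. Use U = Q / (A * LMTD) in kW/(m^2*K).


From Q = U*A*LMTD, U = Q / (A * LMTD)
U = 3790 / (310 * 31.7) = 3790 / 9827 = 0.3857

0.3857 kW/(m^2*K)


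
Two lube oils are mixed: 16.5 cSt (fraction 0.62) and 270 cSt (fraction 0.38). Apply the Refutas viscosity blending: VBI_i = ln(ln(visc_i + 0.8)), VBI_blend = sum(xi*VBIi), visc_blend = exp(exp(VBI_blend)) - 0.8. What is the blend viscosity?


Refutas method: VBN_i = 14.534*ln(ln(visc_i + 0.8)) + 10.975, blended linearly by mass fraction; since VBN is linear in VBI_i = ln(ln(visc_i + 0.8)) and the fractions sum to 1, blend VBI directly: visc = exp(exp(VBI_blend)) - 0.8
VBI_1 = ln(ln(16.5 + 0.8)) = 1.04757
VBI_2 = ln(ln(270 + 0.8)) = 1.72301
VBI_blend = 0.62 * 1.04757 + 0.38 * 1.72301 = 1.30424
visc_blend = exp(exp(1.30424)) - 0.8 = 39.04

39.04 cSt


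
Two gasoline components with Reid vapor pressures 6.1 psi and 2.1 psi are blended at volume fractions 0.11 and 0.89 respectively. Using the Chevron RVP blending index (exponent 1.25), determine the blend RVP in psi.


Chevron index: RVP_blend = (sum xi*RVPi^1.25)^(1/1.25)
RVP^1.25 terms: 0.11 * 6.1^1.25 + 0.89 * 2.1^1.25 = 3.30443
RVP_blend = 3.30443^(1/1.25) = 2.602

2.602 psi


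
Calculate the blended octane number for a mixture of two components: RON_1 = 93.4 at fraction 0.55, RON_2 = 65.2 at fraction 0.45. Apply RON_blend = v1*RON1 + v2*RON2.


Linear blending: RON_blend = sum(vi * RONi)
Contribution 1: 0.55 * 93.4 = 51.37
Contribution 2: 0.45 * 65.2 = 29.34
RON_blend = 51.37 + 29.34 = 80.71

80.71


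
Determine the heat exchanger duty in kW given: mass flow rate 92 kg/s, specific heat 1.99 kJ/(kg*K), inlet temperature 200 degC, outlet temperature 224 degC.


Q = m_dot * cp * delta_T
delta_T = 224 - 200 = 24 K
Q = 92 * 1.99 * 24
= 183.08 * 24
= 4393.92 kW

4393.92 kW


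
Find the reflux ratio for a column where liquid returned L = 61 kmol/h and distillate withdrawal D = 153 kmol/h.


Reflux ratio definition: R = L / D (liquid returned / distillate withdrawn)
L = 61 kmol/h, D = 153 kmol/h
R = 61 / 153 = 0.3987

0.3987


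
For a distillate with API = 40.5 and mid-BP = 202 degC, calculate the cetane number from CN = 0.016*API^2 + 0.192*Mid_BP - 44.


CN = 0.016 * 40.5^2 + 0.192 * 202 - 44
CN = 26.244 + 38.784 - 44 = 21.028

21.028


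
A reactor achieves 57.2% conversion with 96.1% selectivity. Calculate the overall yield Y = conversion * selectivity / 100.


Overall yield = conversion (%) * selectivity (%) / 100
Conversion = 57.2%, Selectivity = 96.1%
Y = 57.2 * 96.1 / 100
= 54.9692 %

54.9692 %


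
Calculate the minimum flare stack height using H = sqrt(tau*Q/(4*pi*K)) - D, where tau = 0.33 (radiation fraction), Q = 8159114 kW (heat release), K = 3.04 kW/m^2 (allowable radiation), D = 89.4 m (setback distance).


tau*Q/(4*pi*K) = 0.33 * 8159114 / (4 * pi * 3.04) = 70481.2
sqrt(70481.2) = 265.483
H = 265.483 - 89.4 = 176.1

176.1 m


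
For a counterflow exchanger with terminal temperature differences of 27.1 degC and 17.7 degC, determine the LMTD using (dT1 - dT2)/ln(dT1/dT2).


LMTD = (dT1 - dT2) / ln(dT1/dT2)
= (27.1 - 17.7) / ln(27.1 / 17.7) = 9.4 / 0.425969 = 22.07

22.07 degC


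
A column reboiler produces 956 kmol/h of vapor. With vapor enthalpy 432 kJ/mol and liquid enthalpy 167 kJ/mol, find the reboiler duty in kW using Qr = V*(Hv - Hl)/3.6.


Qr = 956 * (432 - 167) / 3.6 = 956 * 265 / 3.6 = 70370

70370 kW


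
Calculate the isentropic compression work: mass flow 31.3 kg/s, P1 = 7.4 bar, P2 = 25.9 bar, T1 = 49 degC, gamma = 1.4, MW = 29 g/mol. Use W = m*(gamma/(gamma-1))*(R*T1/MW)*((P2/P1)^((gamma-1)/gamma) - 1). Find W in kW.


Isentropic work: W = m*(gamma/(gamma-1))*(R*T1/MW)*((P2/P1)^((gamma-1)/gamma) - 1)
T1 = 49 + 273.15 = 322.15 K
Pressure ratio = 25.9 / 7.4 = 3.5
Exponent = (1.4 - 1)/1.4 = 0.285714
(P2/P1)^exp - 1 = 3.5^0.285714 - 1 = 0.430368
W = 31.3 * 1.4 / 0.4 * 8.314 * 322.15 / 29 * 0.430368 = 4354

4354 kW


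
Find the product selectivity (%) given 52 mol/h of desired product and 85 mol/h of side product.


Selectivity = desired / (desired + undesired) * 100
Total products = 52 + 85 = 137 mol/h
S = 52 / 137 * 100
= 0.3796 * 100
= 37.96 %

37.96 %


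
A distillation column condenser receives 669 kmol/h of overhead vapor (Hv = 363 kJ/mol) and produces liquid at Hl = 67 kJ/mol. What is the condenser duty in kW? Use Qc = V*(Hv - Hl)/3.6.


Qc = 669 * (363 - 67) / 3.6 = 669 * 296 / 3.6 = 55010

55010 kW


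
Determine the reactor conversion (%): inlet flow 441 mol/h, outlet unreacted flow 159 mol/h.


X = (F_in - F_out) / F_in * 100
Moles reacted = 441 - 159 = 282
X = 282 / 441 * 100
= 0.6395 * 100
= 63.95 %

63.95 %


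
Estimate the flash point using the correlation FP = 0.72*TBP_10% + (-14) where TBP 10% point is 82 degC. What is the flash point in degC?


FP = 0.72 * 82 + (-14) = 45.04

45.04 degC


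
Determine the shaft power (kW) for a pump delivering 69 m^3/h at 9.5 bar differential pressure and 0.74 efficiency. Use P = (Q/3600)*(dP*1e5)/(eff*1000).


Q = 69 / 3600 = 0.0191667 m^3/s
P = 0.0191667 * (9.5 * 1e5) / 0.74 / 1000 = 24.61

24.61 kW


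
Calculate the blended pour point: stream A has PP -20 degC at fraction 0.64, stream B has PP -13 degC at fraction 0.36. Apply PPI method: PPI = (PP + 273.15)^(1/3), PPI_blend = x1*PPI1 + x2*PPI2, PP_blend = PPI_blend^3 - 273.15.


PPI_1 = (-20 + 273.15)^(1/3) = 6.325953
PPI_2 = (-13 + 273.15)^(1/3) = 6.383731
PPI_blend = 0.64 * 6.325953 + 0.36 * 6.383731 = 6.346753
PP_blend = 6.346753^3 - 273.15 = 255.6553 - 273.15 = -17.49

-17.49 degC


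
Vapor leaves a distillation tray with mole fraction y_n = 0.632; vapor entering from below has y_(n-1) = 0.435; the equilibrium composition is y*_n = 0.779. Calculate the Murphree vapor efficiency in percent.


Murphree vapor efficiency: EMV = (y_n - y_(n-1)) / (y*_n - y_(n-1)) * 100
EMV = (0.632 - 0.435) / (0.779 - 0.435) * 100 = 0.197 / 0.344 * 100 = 57.27

57.27 %


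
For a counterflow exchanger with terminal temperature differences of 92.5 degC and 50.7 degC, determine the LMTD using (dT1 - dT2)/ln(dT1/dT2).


LMTD = (dT1 - dT2) / ln(dT1/dT2)
= (92.5 - 50.7) / ln(92.5 / 50.7) = 41.8 / 0.601283 = 69.52

69.52 degC


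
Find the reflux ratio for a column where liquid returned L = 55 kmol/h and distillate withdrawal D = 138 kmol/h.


Reflux ratio definition: R = L / D (liquid returned / distillate withdrawn)
L = 55 kmol/h, D = 138 kmol/h
R = 55 / 138 = 0.3986

0.3986


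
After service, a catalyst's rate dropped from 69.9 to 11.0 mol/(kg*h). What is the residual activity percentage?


Activity (%) = (rate_used / rate_fresh) * 100
rate_used = 11.0, rate_fresh = 69.9
= (11.0 / 69.9) * 100
= 0.1574 * 100 = 15.74

15.74 %


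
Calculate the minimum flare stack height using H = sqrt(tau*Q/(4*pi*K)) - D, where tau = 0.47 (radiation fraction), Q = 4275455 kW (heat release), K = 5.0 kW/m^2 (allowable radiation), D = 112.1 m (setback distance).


tau*Q/(4*pi*K) = 0.47 * 4275455 / (4 * pi * 5.0) = 31981.6
sqrt(31981.6) = 178.834
H = 178.834 - 112.1 = 66.73

66.73 m


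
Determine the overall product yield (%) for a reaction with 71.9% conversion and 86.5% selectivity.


Overall yield = conversion (%) * selectivity (%) / 100
Conversion = 71.9%, Selectivity = 86.5%
Y = 71.9 * 86.5 / 100
= 62.1935 %

62.1935 %


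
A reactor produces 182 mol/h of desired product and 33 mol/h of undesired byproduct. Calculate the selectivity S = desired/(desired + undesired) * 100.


Selectivity = desired / (desired + undesired) * 100
Total products = 182 + 33 = 215 mol/h
S = 182 / 215 * 100
= 0.8465 * 100
= 84.65 %

84.65 %


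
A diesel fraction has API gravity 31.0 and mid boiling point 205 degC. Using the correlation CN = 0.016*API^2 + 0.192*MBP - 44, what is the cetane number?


CN = 0.016 * 31.0^2 + 0.192 * 205 - 44
CN = 15.376 + 39.36 - 44 = 10.736

10.736


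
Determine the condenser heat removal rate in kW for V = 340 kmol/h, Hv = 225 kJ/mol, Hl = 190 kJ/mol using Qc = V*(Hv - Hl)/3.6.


Qc = 340 * (225 - 190) / 3.6 = 340 * 35 / 3.6 = 3306

3306 kW


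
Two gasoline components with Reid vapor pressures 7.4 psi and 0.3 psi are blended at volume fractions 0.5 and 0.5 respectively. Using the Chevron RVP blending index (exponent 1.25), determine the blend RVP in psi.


Chevron index: RVP_blend = (sum xi*RVPi^1.25)^(1/1.25)
RVP^1.25 terms: 0.5 * 7.4^1.25 + 0.5 * 0.3^1.25 = 6.21354
RVP_blend = 6.21354^(1/1.25) = 4.312

4.312 psi


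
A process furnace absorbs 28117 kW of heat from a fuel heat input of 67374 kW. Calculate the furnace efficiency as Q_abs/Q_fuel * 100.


Furnace efficiency = Q_absorbed / Q_fuel * 100
= 28117 / 67374 * 100 = 41.73

41.73 %


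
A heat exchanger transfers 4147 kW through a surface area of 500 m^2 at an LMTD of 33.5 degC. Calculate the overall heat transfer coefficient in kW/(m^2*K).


From Q = U*A*LMTD, U = Q / (A * LMTD)
U = 4147 / (500 * 33.5) = 4147 / 16750 = 0.2476

0.2476 kW/(m^2*K)


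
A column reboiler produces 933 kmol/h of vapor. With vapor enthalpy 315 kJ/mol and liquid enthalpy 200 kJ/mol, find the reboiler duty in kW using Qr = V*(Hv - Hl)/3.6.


Qr = 933 * (315 - 200) / 3.6 = 933 * 115 / 3.6 = 29800

29800 kW


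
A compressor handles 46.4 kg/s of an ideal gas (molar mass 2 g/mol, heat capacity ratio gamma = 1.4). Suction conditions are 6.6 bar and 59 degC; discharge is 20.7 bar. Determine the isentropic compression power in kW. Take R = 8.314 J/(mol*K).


Isentropic work: W = m*(gamma/(gamma-1))*(R*T1/MW)*((P2/P1)^((gamma-1)/gamma) - 1)
T1 = 59 + 273.15 = 332.15 K
Pressure ratio = 20.7 / 6.6 = 3.13636
Exponent = (1.4 - 1)/1.4 = 0.285714
(P2/P1)^exp - 1 = 3.13636^0.285714 - 1 = 0.386232
W = 46.4 * 1.4 / 0.4 * 8.314 * 332.15 / 2 * 0.386232 = 86610

86610 kW


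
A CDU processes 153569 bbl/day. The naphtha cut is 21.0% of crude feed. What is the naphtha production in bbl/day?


Crude throughput = 153569 bbl/day
Fraction yield = 21.0%
yield = throughput * fraction / 100
yield = 153569 * 21.0 / 100 = 32249.49

32249.49 bbl/day


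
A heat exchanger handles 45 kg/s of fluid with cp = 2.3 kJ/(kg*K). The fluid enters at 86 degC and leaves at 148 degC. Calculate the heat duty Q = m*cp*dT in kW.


Q = m_dot * cp * delta_T
delta_T = 148 - 86 = 62 K
Q = 45 * 2.3 * 62
= 103.5 * 62
= 6417 kW

6417 kW


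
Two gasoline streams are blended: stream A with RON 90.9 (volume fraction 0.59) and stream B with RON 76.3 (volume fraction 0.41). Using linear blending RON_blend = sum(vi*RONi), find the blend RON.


Linear blending: RON_blend = sum(vi * RONi)
Contribution 1: 0.59 * 90.9 = 53.631
Contribution 2: 0.41 * 76.3 = 31.283
RON_blend = 53.631 + 31.283 = 84.914

84.914


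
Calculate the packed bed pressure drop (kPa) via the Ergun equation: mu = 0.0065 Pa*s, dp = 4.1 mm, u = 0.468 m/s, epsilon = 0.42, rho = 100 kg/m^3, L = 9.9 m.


dp = 4.1 mm = 0.0041 m
Viscous term = 150*0.0065*0.468*(1-0.42)^2 / (0.0041^2*0.42^3) = 123251
Inertial term = 1.75*100*0.468^2*(1-0.42) / (0.0041*0.42^3) = 73185.7
dP/L = 123251 + 73185.7 = 196437 Pa/m
dP = 196437 * 9.9 / 1000 = 1945 kPa

1945 kPa


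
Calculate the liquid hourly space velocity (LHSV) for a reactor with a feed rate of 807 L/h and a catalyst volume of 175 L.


LHSV = volumetric feed rate / catalyst volume
= 807 L/h / 175 L
= 4.611 h^-1

4.611 h^-1


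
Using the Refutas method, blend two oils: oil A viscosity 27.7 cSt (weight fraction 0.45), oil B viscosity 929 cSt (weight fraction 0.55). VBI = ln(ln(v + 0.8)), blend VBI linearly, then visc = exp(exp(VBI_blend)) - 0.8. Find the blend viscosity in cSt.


Refutas method: VBN_i = 14.534*ln(ln(visc_i + 0.8)) + 10.975, blended linearly by mass fraction; since VBN is linear in VBI_i = ln(ln(visc_i + 0.8)) and the fractions sum to 1, blend VBI directly: visc = exp(exp(VBI_blend)) - 0.8
VBI_1 = ln(ln(27.7 + 0.8)) = 1.20893
VBI_2 = ln(ln(929 + 0.8)) = 1.92205
VBI_blend = 0.45 * 1.20893 + 0.55 * 1.92205 = 1.60115
visc_blend = exp(exp(1.60115)) - 0.8 = 141.6

141.6 cSt


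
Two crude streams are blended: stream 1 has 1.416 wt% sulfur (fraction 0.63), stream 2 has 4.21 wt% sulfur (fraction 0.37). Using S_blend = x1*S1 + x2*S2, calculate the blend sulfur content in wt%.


Linear sulfur blending: S_blend = x1*S1 + x2*S2
Contribution 1: 0.63 * 1.416 = 0.89208 wt%
Contribution 2: 0.37 * 4.21 = 1.5577 wt%
S_blend = 0.89208 + 1.5577 = 2.44978

2.44978 wt%
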